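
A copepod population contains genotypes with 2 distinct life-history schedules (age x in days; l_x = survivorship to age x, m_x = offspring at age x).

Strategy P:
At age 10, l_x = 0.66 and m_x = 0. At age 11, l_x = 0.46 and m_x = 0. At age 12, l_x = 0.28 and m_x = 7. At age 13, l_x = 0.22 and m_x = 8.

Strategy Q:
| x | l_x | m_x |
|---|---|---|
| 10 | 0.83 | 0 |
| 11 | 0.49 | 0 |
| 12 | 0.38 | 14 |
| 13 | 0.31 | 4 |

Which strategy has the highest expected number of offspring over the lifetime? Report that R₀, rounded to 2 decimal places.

Strategy P: R₀ = 0.66×0 + 0.46×0 + 0.28×7 + 0.22×8 = 3.7200
Strategy Q: R₀ = 0.83×0 + 0.49×0 + 0.38×14 + 0.31×4 = 6.5600
Highest R₀: strategy Q with 6.5600.

6.56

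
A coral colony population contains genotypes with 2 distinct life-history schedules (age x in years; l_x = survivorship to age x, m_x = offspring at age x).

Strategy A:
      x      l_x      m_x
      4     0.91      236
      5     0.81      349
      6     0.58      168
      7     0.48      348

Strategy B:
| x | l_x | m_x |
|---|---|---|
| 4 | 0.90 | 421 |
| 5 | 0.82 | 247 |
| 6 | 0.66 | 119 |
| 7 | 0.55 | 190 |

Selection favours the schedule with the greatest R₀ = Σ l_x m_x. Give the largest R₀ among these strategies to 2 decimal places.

764.48

Strategy A: R₀ = 0.91×236 + 0.81×349 + 0.58×168 + 0.48×348 = 761.9300
Strategy B: R₀ = 0.90×421 + 0.82×247 + 0.66×119 + 0.55×190 = 764.4800
Highest R₀: strategy B with 764.4800.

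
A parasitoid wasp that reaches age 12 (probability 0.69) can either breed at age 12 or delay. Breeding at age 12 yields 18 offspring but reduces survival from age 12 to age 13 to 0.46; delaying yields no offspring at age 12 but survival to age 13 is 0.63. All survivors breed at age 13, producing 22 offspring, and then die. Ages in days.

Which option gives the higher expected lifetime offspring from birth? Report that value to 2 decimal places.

breed at age 12: R₀ = 0.69 × (18 + 0.46 × 22) = 0.69 × 28.1200 = 19.4028
delay to age 13: R₀ = 0.69 × (0.63 × 22) = 0.69 × 13.8600 = 9.5634
Higher: breed at age 12 (19.4028).

19.40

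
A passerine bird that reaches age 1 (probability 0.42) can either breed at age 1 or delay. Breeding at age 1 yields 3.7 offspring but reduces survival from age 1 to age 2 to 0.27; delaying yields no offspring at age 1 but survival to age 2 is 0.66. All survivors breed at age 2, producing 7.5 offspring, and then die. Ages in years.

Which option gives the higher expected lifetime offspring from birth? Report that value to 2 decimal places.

2.40

breed at age 1: R₀ = 0.42 × (3.7 + 0.27 × 7.5) = 0.42 × 5.7250 = 2.4045
delay to age 2: R₀ = 0.42 × (0.66 × 7.5) = 0.42 × 4.9500 = 2.0790
Higher: breed at age 1 (2.4045).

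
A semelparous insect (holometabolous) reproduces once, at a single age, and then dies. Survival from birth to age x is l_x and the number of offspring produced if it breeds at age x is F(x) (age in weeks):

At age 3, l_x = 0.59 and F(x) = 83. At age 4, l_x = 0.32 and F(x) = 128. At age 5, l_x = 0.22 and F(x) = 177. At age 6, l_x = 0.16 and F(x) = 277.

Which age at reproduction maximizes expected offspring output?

Expected offspring if breeding at age x = l_x × F(x):
  age 3: 0.59 × 83 = 48.970
  age 4: 0.32 × 128 = 40.960
  age 5: 0.22 × 177 = 38.940
  age 6: 0.16 × 277 = 44.320
Maximum at age 3 (48.970).

3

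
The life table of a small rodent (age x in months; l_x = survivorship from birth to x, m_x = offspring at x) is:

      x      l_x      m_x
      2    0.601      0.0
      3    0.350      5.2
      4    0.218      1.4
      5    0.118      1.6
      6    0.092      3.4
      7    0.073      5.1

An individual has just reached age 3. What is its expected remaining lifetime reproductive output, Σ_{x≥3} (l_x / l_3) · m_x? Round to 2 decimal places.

8.57

l_3 = 0.350. Conditional survival from age 3 to x is l_x / l_3.
  x=3: (0.350/0.350) × 5.2 = 5.2000
  x=4: (0.218/0.350) × 1.4 = 0.8720
  x=5: (0.118/0.350) × 1.6 = 0.5394
  x=6: (0.092/0.350) × 3.4 = 0.8937
  x=7: (0.073/0.350) × 5.1 = 1.0637
Sum = 5.2000 + 0.8720 + 0.5394 + 0.8937 + 1.0637 = 8.5689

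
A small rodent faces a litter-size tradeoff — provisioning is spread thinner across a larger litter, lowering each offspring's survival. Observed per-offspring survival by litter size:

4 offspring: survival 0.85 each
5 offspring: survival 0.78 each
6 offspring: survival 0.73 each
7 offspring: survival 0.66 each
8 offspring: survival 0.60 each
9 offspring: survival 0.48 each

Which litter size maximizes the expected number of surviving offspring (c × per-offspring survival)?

8

Expected surviving offspring = c × s(c):
  c=4: 4 × 0.85 = 3.400
  c=5: 5 × 0.78 = 3.900
  c=6: 6 × 0.73 = 4.380
  c=7: 7 × 0.66 = 4.620
  c=8: 8 × 0.60 = 4.800
  c=9: 9 × 0.48 = 4.320
Maximum at c = 8 (4.800 surviving offspring).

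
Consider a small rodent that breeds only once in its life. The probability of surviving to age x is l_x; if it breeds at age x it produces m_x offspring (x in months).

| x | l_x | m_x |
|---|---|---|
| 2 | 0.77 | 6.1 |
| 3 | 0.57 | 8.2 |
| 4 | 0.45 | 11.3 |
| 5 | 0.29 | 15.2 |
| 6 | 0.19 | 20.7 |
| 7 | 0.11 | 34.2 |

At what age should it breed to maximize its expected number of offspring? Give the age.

Expected offspring if breeding at age x = l_x × m_x:
  age 2: 0.77 × 6.1 = 4.697
  age 3: 0.57 × 8.2 = 4.674
  age 4: 0.45 × 11.3 = 5.085
  age 5: 0.29 × 15.2 = 4.408
  age 6: 0.19 × 20.7 = 3.933
  age 7: 0.11 × 34.2 = 3.762
Maximum at age 4 (5.085).

4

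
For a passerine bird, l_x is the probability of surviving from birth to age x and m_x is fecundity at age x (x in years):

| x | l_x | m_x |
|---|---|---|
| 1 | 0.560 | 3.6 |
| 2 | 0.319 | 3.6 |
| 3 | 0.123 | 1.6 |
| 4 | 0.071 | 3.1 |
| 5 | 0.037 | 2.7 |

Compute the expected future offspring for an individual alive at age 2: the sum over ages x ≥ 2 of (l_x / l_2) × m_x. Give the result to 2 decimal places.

5.22

l_2 = 0.319. Conditional survival from age 2 to x is l_x / l_2.
  x=2: (0.319/0.319) × 3.6 = 3.6000
  x=3: (0.123/0.319) × 1.6 = 0.6169
  x=4: (0.071/0.319) × 3.1 = 0.6900
  x=5: (0.037/0.319) × 2.7 = 0.3132
Sum = 3.6000 + 0.6169 + 0.6900 + 0.3132 = 5.2201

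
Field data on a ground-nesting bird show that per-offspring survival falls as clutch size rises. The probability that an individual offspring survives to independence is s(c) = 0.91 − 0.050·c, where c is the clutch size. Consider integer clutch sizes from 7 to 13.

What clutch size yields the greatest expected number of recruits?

Expected recruits = c × s(c):
  c=7: 7 × 0.560 = 3.920
  c=8: 8 × 0.510 = 4.080
  c=9: 9 × 0.460 = 4.140
  c=10: 10 × 0.410 = 4.100
  c=11: 11 × 0.360 = 3.960
  c=12: 12 × 0.310 = 3.720
  c=13: 13 × 0.260 = 3.380
Maximum at c = 9 (4.140 recruits).

9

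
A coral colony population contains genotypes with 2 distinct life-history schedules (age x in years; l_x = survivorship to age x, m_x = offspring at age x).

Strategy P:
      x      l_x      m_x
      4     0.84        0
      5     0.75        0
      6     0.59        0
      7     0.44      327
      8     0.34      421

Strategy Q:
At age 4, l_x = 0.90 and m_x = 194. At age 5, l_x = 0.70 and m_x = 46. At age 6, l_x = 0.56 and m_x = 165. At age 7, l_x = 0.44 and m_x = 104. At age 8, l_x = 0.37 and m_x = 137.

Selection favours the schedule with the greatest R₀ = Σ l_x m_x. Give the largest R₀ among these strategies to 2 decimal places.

395.65

Strategy P: R₀ = 0.84×0 + 0.75×0 + 0.59×0 + 0.44×327 + 0.34×421 = 287.0200
Strategy Q: R₀ = 0.90×194 + 0.70×46 + 0.56×165 + 0.44×104 + 0.37×137 = 395.6500
Highest R₀: strategy Q with 395.6500.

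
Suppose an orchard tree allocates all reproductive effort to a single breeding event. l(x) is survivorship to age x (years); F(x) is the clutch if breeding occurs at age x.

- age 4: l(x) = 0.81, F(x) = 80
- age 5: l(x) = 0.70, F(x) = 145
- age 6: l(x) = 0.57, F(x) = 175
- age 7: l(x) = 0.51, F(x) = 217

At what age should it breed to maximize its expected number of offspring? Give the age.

Expected offspring if breeding at age x = l(x) × F(x):
  age 4: 0.81 × 80 = 64.800
  age 5: 0.70 × 145 = 101.500
  age 6: 0.57 × 175 = 99.750
  age 7: 0.51 × 217 = 110.670
Maximum at age 7 (110.670).

7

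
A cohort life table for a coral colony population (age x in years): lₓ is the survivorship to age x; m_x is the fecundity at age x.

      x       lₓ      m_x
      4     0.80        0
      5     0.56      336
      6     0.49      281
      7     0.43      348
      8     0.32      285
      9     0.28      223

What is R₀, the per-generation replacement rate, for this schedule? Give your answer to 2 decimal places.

629.13

R₀ = Σ lₓ m_x:
  age 4: 0.80 × 0 = 0.0000
  age 5: 0.56 × 336 = 188.1600
  age 6: 0.49 × 281 = 137.6900
  age 7: 0.43 × 348 = 149.6400
  age 8: 0.32 × 285 = 91.2000
  age 9: 0.28 × 223 = 62.4400
R₀ = 0.0000 + 188.1600 + 137.6900 + 149.6400 + 91.2000 + 62.4400 = 629.1300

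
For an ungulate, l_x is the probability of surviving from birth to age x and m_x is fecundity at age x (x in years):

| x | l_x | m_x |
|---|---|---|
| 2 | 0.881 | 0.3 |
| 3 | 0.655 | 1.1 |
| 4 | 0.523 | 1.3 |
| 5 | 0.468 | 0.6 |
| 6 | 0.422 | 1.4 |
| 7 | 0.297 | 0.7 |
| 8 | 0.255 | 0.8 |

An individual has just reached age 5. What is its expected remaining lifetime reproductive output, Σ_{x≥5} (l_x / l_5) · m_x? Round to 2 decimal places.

l_5 = 0.468. Conditional survival from age 5 to x is l_x / l_5.
  x=5: (0.468/0.468) × 0.6 = 0.6000
  x=6: (0.422/0.468) × 1.4 = 1.2624
  x=7: (0.297/0.468) × 0.7 = 0.4442
  x=8: (0.255/0.468) × 0.8 = 0.4359
Sum = 0.6000 + 1.2624 + 0.4442 + 0.4359 = 2.7425

2.74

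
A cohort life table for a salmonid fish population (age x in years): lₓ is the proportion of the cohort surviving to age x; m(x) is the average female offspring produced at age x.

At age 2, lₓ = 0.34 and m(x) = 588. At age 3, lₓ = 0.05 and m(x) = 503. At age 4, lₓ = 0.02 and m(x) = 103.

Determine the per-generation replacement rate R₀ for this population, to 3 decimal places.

R₀ = Σ lₓ m(x):
  age 2: 0.34 × 588 = 199.9200
  age 3: 0.05 × 503 = 25.1500
  age 4: 0.02 × 103 = 2.0600
R₀ = 199.9200 + 25.1500 + 2.0600 = 227.1300

227.130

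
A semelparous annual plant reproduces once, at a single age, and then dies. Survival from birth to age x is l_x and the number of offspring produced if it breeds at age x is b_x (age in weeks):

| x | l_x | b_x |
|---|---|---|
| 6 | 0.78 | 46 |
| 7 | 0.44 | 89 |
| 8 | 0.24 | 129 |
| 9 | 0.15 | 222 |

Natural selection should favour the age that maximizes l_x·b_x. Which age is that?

Expected offspring if breeding at age x = l_x × b_x:
  age 6: 0.78 × 46 = 35.880
  age 7: 0.44 × 89 = 39.160
  age 8: 0.24 × 129 = 30.960
  age 9: 0.15 × 222 = 33.300
Maximum at age 7 (39.160).

7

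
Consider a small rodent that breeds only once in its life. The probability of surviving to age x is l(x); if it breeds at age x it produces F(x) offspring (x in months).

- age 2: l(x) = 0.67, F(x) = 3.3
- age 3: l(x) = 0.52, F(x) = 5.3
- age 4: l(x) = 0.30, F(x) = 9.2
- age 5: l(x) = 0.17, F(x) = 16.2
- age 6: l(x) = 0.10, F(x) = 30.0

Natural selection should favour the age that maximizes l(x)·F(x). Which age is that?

Expected offspring if breeding at age x = l(x) × F(x):
  age 2: 0.67 × 3.3 = 2.211
  age 3: 0.52 × 5.3 = 2.756
  age 4: 0.30 × 9.2 = 2.760
  age 5: 0.17 × 16.2 = 2.754
  age 6: 0.10 × 30.0 = 3.000
Maximum at age 6 (3.000).

6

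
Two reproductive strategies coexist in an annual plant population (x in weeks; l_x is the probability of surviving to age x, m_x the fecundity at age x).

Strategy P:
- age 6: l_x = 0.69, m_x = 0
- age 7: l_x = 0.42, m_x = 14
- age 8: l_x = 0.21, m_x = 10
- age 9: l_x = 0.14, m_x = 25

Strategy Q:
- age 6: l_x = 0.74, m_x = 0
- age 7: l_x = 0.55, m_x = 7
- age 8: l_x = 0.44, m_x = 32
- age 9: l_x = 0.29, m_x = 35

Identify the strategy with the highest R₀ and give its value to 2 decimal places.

28.08

Strategy P: R₀ = 0.69×0 + 0.42×14 + 0.21×10 + 0.14×25 = 11.4800
Strategy Q: R₀ = 0.74×0 + 0.55×7 + 0.44×32 + 0.29×35 = 28.0800
Highest R₀: strategy Q with 28.0800.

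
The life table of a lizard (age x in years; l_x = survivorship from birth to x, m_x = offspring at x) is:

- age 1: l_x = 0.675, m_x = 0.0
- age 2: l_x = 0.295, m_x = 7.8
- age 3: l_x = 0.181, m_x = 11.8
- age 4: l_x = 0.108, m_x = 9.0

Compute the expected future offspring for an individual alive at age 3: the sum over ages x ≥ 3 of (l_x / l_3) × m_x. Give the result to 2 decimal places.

17.17

l_3 = 0.181. Conditional survival from age 3 to x is l_x / l_3.
  x=3: (0.181/0.181) × 11.8 = 11.8000
  x=4: (0.108/0.181) × 9.0 = 5.3702
Sum = 11.8000 + 5.3702 = 17.1702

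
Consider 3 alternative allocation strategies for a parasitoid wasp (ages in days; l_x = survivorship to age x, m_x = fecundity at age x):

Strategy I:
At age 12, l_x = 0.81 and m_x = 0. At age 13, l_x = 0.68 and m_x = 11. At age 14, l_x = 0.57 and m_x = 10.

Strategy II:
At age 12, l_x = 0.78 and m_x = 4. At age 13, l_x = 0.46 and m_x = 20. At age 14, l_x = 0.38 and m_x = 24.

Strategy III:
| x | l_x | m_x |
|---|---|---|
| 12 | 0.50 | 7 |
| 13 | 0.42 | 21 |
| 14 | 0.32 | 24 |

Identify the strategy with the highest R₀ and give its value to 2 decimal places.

21.44

Strategy I: R₀ = 0.81×0 + 0.68×11 + 0.57×10 = 13.1800
Strategy II: R₀ = 0.78×4 + 0.46×20 + 0.38×24 = 21.4400
Strategy III: R₀ = 0.50×7 + 0.42×21 + 0.32×24 = 20.0000
Highest R₀: strategy II with 21.4400.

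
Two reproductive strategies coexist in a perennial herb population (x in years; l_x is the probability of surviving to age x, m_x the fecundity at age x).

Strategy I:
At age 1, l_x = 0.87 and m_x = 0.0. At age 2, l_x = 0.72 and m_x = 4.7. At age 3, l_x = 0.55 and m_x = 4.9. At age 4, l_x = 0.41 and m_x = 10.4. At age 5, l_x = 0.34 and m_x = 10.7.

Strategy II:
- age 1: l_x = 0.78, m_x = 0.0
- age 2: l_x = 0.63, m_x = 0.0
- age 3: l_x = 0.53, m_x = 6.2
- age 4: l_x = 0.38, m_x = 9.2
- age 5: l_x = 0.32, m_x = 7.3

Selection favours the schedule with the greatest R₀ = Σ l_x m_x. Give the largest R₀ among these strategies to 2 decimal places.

13.98

Strategy I: R₀ = 0.87×0.0 + 0.72×4.7 + 0.55×4.9 + 0.41×10.4 + 0.34×10.7 = 13.9810
Strategy II: R₀ = 0.78×0.0 + 0.63×0.0 + 0.53×6.2 + 0.38×9.2 + 0.32×7.3 = 9.1180
Highest R₀: strategy I with 13.9810.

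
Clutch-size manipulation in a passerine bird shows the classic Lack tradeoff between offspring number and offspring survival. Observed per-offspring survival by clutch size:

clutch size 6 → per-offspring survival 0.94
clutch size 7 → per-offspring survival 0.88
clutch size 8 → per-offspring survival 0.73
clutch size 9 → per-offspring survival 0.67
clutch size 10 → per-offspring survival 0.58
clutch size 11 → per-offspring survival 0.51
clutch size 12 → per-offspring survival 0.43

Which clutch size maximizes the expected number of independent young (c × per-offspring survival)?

Expected independent young = c × s(c):
  c=6: 6 × 0.94 = 5.640
  c=7: 7 × 0.88 = 6.160
  c=8: 8 × 0.73 = 5.840
  c=9: 9 × 0.67 = 6.030
  c=10: 10 × 0.58 = 5.800
  c=11: 11 × 0.51 = 5.610
  c=12: 12 × 0.43 = 5.160
Maximum at c = 7 (6.160 independent young).

7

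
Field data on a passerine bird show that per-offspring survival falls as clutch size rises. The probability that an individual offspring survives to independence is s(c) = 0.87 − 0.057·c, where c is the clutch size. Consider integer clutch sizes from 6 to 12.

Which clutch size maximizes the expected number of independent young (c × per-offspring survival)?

8

Expected independent young = c × s(c):
  c=6: 6 × 0.528 = 3.168
  c=7: 7 × 0.471 = 3.297
  c=8: 8 × 0.414 = 3.312
  c=9: 9 × 0.357 = 3.213
  c=10: 10 × 0.300 = 3.000
  c=11: 11 × 0.243 = 2.673
  c=12: 12 × 0.186 = 2.232
Maximum at c = 8 (3.312 independent young).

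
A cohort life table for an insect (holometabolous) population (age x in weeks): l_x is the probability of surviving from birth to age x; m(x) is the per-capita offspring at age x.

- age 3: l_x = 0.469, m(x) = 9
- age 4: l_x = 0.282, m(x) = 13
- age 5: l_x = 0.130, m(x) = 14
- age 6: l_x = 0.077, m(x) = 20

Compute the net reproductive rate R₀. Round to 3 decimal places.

R₀ = Σ l_x m(x):
  age 3: 0.469 × 9 = 4.2210
  age 4: 0.282 × 13 = 3.6660
  age 5: 0.130 × 14 = 1.8200
  age 6: 0.077 × 20 = 1.5400
R₀ = 4.2210 + 3.6660 + 1.8200 + 1.5400 = 11.2470

11.247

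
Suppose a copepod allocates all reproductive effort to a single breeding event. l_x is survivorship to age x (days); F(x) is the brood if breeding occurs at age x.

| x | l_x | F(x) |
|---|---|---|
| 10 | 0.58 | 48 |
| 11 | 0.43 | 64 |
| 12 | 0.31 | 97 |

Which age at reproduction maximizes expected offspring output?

Expected offspring if breeding at age x = l_x × F(x):
  age 10: 0.58 × 48 = 27.840
  age 11: 0.43 × 64 = 27.520
  age 12: 0.31 × 97 = 30.070
Maximum at age 12 (30.070).

12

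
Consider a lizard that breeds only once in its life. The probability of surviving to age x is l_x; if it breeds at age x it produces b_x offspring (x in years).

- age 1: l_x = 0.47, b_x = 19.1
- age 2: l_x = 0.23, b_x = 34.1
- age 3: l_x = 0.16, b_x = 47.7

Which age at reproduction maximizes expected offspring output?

1

Expected offspring if breeding at age x = l_x × b_x:
  age 1: 0.47 × 19.1 = 8.977
  age 2: 0.23 × 34.1 = 7.843
  age 3: 0.16 × 47.7 = 7.632
Maximum at age 1 (8.977).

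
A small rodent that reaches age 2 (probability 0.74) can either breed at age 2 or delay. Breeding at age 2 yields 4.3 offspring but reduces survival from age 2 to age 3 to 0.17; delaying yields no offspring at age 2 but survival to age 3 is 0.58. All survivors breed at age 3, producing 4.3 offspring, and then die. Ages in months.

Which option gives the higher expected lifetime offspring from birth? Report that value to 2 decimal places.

3.72

breed at age 2: R₀ = 0.74 × (4.3 + 0.17 × 4.3) = 0.74 × 5.0310 = 3.7229
delay to age 3: R₀ = 0.74 × (0.58 × 4.3) = 0.74 × 2.4940 = 1.8456
Higher: breed at age 2 (3.7229).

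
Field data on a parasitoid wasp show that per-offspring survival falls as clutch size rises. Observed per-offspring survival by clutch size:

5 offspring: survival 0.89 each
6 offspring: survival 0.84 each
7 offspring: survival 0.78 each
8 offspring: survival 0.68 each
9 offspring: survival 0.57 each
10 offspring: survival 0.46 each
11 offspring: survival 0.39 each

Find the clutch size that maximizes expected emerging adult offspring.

Expected emerging adult offspring = c × s(c):
  c=5: 5 × 0.89 = 4.450
  c=6: 6 × 0.84 = 5.040
  c=7: 7 × 0.78 = 5.460
  c=8: 8 × 0.68 = 5.440
  c=9: 9 × 0.57 = 5.130
  c=10: 10 × 0.46 = 4.600
  c=11: 11 × 0.39 = 4.290
Maximum at c = 7 (5.460 emerging adult offspring).

7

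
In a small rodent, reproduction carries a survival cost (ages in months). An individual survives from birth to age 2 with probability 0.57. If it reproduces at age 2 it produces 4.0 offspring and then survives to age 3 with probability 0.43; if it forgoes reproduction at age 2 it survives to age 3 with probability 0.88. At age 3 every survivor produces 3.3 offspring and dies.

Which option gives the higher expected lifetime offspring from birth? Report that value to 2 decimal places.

breed at age 2: R₀ = 0.57 × (4.0 + 0.43 × 3.3) = 0.57 × 5.4190 = 3.0888
delay to age 3: R₀ = 0.57 × (0.88 × 3.3) = 0.57 × 2.9040 = 1.6553
Higher: breed at age 2 (3.0888).

3.09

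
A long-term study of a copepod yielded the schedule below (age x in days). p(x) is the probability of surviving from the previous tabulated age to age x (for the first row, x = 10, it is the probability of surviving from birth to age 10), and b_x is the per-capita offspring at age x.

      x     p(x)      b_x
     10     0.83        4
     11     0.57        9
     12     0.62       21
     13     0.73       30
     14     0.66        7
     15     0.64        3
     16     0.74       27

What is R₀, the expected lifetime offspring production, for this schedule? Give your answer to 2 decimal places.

Survivorship from birth: l_x = p_10·p_11·…·p_x.
  l_10 = 0.83000
  l_11 = 0.47310
  l_12 = 0.29332
  l_13 = 0.21413
  l_14 = 0.14132
  l_15 = 0.09045
  l_16 = 0.06693
R₀ = Σ l_x b_x:
  age 10: 0.83000 × 4 = 3.3200
  age 11: 0.47310 × 9 = 4.2579
  age 12: 0.29332 × 21 = 6.1597
  age 13: 0.21413 × 30 = 6.4239
  age 14: 0.14132 × 7 = 0.9892
  age 15: 0.09045 × 3 = 0.2713
  age 16: 0.06693 × 27 = 1.8071
R₀ = 3.3200 + 4.2579 + 6.1597 + 6.4239 + 0.9892 + 0.2713 + 1.8071 = 23.2292

23.23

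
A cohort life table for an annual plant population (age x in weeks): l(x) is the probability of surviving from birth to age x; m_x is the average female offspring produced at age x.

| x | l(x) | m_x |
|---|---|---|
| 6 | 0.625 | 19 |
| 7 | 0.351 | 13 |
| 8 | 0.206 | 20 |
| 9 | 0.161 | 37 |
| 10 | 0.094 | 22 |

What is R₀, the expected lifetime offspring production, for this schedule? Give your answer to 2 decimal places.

R₀ = Σ l(x) m_x:
  age 6: 0.625 × 19 = 11.8750
  age 7: 0.351 × 13 = 4.5630
  age 8: 0.206 × 20 = 4.1200
  age 9: 0.161 × 37 = 5.9570
  age 10: 0.094 × 22 = 2.0680
R₀ = 11.8750 + 4.5630 + 4.1200 + 5.9570 + 2.0680 = 28.5830

28.58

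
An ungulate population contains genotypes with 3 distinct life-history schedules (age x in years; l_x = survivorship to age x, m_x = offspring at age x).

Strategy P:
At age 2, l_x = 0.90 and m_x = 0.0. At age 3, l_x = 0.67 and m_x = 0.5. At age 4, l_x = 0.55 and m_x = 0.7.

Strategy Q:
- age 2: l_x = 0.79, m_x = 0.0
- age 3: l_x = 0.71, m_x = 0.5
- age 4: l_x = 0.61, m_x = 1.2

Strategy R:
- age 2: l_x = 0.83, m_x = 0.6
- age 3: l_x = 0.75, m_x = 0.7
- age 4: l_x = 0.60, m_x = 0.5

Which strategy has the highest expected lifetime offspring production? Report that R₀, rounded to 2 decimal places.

1.32

Strategy P: R₀ = 0.90×0.0 + 0.67×0.5 + 0.55×0.7 = 0.7200
Strategy Q: R₀ = 0.79×0.0 + 0.71×0.5 + 0.61×1.2 = 1.0870
Strategy R: R₀ = 0.83×0.6 + 0.75×0.7 + 0.60×0.5 = 1.3230
Highest R₀: strategy R with 1.3230.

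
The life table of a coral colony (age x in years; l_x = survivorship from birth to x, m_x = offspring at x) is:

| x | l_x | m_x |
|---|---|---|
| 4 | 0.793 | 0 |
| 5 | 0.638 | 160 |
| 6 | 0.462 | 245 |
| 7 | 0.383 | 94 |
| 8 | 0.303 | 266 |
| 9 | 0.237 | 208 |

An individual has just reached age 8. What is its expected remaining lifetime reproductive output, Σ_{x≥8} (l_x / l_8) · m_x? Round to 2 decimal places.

428.69

l_8 = 0.303. Conditional survival from age 8 to x is l_x / l_8.
  x=8: (0.303/0.303) × 266 = 266.0000
  x=9: (0.237/0.303) × 208 = 162.6931
Sum = 266.0000 + 162.6931 = 428.6931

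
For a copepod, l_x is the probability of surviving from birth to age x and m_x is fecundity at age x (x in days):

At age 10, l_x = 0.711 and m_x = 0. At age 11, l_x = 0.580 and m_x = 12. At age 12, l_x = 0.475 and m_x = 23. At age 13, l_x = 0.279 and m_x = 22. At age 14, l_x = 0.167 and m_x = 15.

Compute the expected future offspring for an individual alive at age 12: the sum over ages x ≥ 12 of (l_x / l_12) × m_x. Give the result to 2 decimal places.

l_12 = 0.475. Conditional survival from age 12 to x is l_x / l_12.
  x=12: (0.475/0.475) × 23 = 23.0000
  x=13: (0.279/0.475) × 22 = 12.9221
  x=14: (0.167/0.475) × 15 = 5.2737
Sum = 23.0000 + 12.9221 + 5.2737 = 41.1958

41.20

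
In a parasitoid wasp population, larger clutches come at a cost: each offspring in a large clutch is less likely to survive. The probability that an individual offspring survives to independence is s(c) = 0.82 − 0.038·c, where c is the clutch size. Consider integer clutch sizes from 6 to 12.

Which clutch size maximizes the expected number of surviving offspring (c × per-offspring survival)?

11

Expected surviving offspring = c × s(c):
  c=6: 6 × 0.592 = 3.552
  c=7: 7 × 0.554 = 3.878
  c=8: 8 × 0.516 = 4.128
  c=9: 9 × 0.478 = 4.302
  c=10: 10 × 0.440 = 4.400
  c=11: 11 × 0.402 = 4.422
  c=12: 12 × 0.364 = 4.368
Maximum at c = 11 (4.422 surviving offspring).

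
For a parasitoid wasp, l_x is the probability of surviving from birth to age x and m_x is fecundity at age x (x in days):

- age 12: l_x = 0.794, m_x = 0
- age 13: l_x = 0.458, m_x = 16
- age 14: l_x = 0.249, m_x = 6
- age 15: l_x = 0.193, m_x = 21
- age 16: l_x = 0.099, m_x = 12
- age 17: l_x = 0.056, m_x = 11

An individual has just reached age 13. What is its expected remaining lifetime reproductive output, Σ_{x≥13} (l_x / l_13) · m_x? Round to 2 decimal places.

l_13 = 0.458. Conditional survival from age 13 to x is l_x / l_13.
  x=13: (0.458/0.458) × 16 = 16.0000
  x=14: (0.249/0.458) × 6 = 3.2620
  x=15: (0.193/0.458) × 21 = 8.8493
  x=16: (0.099/0.458) × 12 = 2.5939
  x=17: (0.056/0.458) × 11 = 1.3450
Sum = 16.0000 + 3.2620 + 8.8493 + 2.5939 + 1.3450 = 32.0502

32.05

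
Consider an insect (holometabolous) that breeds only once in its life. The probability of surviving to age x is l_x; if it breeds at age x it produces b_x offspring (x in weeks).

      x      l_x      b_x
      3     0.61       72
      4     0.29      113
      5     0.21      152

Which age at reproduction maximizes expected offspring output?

Expected offspring if breeding at age x = l_x × b_x:
  age 3: 0.61 × 72 = 43.920
  age 4: 0.29 × 113 = 32.770
  age 5: 0.21 × 152 = 31.920
Maximum at age 3 (43.920).

3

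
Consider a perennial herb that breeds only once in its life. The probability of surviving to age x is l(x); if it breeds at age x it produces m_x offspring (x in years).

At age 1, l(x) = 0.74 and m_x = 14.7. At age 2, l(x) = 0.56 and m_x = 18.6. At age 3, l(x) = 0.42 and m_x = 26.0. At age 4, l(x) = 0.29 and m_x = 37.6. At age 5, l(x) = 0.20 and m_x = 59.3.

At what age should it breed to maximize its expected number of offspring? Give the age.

Expected offspring if breeding at age x = l(x) × m_x:
  age 1: 0.74 × 14.7 = 10.878
  age 2: 0.56 × 18.6 = 10.416
  age 3: 0.42 × 26.0 = 10.920
  age 4: 0.29 × 37.6 = 10.904
  age 5: 0.20 × 59.3 = 11.860
Maximum at age 5 (11.860).

5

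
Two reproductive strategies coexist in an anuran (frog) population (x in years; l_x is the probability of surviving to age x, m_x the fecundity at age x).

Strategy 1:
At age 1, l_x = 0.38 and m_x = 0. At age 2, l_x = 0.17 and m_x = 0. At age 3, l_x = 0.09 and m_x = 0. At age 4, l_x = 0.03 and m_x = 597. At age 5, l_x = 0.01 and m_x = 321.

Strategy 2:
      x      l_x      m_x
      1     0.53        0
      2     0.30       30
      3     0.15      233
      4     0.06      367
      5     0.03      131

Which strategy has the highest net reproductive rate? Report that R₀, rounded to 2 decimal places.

Strategy 1: R₀ = 0.38×0 + 0.17×0 + 0.09×0 + 0.03×597 + 0.01×321 = 21.1200
Strategy 2: R₀ = 0.53×0 + 0.30×30 + 0.15×233 + 0.06×367 + 0.03×131 = 69.9000
Highest R₀: strategy 2 with 69.9000.

69.90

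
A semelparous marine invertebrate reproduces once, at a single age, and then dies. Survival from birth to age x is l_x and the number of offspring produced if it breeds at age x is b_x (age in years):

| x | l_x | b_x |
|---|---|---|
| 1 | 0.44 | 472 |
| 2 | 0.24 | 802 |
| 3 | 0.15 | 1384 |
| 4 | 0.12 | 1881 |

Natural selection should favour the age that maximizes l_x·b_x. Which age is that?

Expected offspring if breeding at age x = l_x × b_x:
  age 1: 0.44 × 472 = 207.680
  age 2: 0.24 × 802 = 192.480
  age 3: 0.15 × 1384 = 207.600
  age 4: 0.12 × 1881 = 225.720
Maximum at age 4 (225.720).

4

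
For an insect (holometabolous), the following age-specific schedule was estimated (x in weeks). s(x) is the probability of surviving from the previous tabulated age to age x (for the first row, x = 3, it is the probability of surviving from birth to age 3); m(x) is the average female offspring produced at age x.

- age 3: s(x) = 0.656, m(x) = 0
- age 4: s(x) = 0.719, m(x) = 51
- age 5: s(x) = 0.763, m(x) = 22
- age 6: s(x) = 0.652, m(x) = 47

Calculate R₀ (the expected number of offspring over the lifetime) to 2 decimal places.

43.00

Survivorship from birth: l_x = s_3·s_4·…·s_x.
  l_3 = 0.65600
  l_4 = 0.47166
  l_5 = 0.35988
  l_6 = 0.23464
R₀ = Σ l_x m(x):
  age 3: 0.65600 × 0 = 0.0000
  age 4: 0.47166 × 51 = 24.0547
  age 5: 0.35988 × 22 = 7.9174
  age 6: 0.23464 × 47 = 11.0281
R₀ = 0.0000 + 24.0547 + 7.9174 + 11.0281 = 43.0001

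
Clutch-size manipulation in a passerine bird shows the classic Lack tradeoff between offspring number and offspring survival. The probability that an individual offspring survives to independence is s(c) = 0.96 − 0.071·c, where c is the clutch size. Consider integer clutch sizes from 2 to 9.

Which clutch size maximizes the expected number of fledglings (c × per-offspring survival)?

7

Expected fledglings = c × s(c):
  c=2: 2 × 0.818 = 1.636
  c=3: 3 × 0.747 = 2.241
  c=4: 4 × 0.676 = 2.704
  c=5: 5 × 0.605 = 3.025
  c=6: 6 × 0.534 = 3.204
  c=7: 7 × 0.463 = 3.241
  c=8: 8 × 0.392 = 3.136
  c=9: 9 × 0.321 = 2.889
Maximum at c = 7 (3.241 fledglings).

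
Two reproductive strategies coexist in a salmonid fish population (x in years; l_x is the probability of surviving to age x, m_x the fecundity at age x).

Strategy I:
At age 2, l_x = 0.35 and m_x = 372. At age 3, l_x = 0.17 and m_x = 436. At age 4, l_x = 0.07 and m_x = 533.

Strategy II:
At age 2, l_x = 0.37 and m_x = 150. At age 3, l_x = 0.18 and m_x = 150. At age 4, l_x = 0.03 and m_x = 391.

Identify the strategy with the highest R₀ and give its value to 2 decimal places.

Strategy I: R₀ = 0.35×372 + 0.17×436 + 0.07×533 = 241.6300
Strategy II: R₀ = 0.37×150 + 0.18×150 + 0.03×391 = 94.2300
Highest R₀: strategy I with 241.6300.

241.63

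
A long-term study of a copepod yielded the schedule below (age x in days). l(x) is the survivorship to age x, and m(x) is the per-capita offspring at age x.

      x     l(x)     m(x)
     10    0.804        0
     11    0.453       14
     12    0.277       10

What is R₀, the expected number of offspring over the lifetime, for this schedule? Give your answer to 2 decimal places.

R₀ = Σ l(x) m(x):
  age 10: 0.804 × 0 = 0.0000
  age 11: 0.453 × 14 = 6.3420
  age 12: 0.277 × 10 = 2.7700
R₀ = 0.0000 + 6.3420 + 2.7700 = 9.1120

9.11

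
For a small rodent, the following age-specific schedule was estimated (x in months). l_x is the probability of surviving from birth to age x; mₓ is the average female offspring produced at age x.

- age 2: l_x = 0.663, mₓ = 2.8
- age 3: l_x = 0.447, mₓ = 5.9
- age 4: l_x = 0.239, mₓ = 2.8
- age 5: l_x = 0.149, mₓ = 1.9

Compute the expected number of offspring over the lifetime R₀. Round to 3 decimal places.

R₀ = Σ l_x mₓ:
  age 2: 0.663 × 2.8 = 1.8564
  age 3: 0.447 × 5.9 = 2.6373
  age 4: 0.239 × 2.8 = 0.6692
  age 5: 0.149 × 1.9 = 0.2831
R₀ = 1.8564 + 2.6373 + 0.6692 + 0.2831 = 5.4460

5.446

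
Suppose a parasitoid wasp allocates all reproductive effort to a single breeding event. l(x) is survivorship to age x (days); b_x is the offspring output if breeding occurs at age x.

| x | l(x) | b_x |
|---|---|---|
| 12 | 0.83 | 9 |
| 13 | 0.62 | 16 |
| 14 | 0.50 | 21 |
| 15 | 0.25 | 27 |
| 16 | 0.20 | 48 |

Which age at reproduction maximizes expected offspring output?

14

Expected offspring if breeding at age x = l(x) × b_x:
  age 12: 0.83 × 9 = 7.470
  age 13: 0.62 × 16 = 9.920
  age 14: 0.50 × 21 = 10.500
  age 15: 0.25 × 27 = 6.750
  age 16: 0.20 × 48 = 9.600
Maximum at age 14 (10.500).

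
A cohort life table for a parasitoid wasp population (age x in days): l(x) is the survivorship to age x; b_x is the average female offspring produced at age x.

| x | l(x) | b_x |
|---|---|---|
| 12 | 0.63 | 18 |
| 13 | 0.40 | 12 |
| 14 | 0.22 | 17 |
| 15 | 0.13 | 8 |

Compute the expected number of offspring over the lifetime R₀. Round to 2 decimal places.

20.92

R₀ = Σ l(x) b_x:
  age 12: 0.63 × 18 = 11.3400
  age 13: 0.40 × 12 = 4.8000
  age 14: 0.22 × 17 = 3.7400
  age 15: 0.13 × 8 = 1.0400
R₀ = 11.3400 + 4.8000 + 3.7400 + 1.0400 = 20.9200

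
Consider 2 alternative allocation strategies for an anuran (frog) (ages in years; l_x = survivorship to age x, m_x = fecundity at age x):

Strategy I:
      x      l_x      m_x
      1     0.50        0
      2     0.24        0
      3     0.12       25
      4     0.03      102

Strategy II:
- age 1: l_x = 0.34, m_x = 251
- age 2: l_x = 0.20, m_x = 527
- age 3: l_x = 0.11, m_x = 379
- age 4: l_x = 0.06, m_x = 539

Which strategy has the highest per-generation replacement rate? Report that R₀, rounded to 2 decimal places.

264.77

Strategy I: R₀ = 0.50×0 + 0.24×0 + 0.12×25 + 0.03×102 = 6.0600
Strategy II: R₀ = 0.34×251 + 0.20×527 + 0.11×379 + 0.06×539 = 264.7700
Highest R₀: strategy II with 264.7700.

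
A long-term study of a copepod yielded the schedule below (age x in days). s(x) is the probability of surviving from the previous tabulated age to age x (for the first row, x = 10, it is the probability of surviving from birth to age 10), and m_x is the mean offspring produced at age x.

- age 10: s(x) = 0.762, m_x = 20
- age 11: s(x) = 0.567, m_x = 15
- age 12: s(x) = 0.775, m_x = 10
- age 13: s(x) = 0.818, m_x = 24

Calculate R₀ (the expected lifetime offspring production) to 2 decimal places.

31.64

Survivorship from birth: l_x = s_10·s_11·…·s_x.
  l_10 = 0.76200
  l_11 = 0.43205
  l_12 = 0.33484
  l_13 = 0.27390
R₀ = Σ l_x m_x:
  age 10: 0.76200 × 20 = 15.2400
  age 11: 0.43205 × 15 = 6.4807
  age 12: 0.33484 × 10 = 3.3484
  age 13: 0.27390 × 24 = 6.5736
R₀ = 15.2400 + 6.4807 + 3.3484 + 6.5736 = 31.6427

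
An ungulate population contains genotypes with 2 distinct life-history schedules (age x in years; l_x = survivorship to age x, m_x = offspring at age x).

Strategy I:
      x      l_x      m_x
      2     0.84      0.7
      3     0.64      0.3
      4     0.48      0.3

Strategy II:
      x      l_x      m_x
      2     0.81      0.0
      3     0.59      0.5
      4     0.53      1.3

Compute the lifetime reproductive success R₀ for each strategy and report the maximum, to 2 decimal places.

0.98

Strategy I: R₀ = 0.84×0.7 + 0.64×0.3 + 0.48×0.3 = 0.9240
Strategy II: R₀ = 0.81×0.0 + 0.59×0.5 + 0.53×1.3 = 0.9840
Highest R₀: strategy II with 0.9840.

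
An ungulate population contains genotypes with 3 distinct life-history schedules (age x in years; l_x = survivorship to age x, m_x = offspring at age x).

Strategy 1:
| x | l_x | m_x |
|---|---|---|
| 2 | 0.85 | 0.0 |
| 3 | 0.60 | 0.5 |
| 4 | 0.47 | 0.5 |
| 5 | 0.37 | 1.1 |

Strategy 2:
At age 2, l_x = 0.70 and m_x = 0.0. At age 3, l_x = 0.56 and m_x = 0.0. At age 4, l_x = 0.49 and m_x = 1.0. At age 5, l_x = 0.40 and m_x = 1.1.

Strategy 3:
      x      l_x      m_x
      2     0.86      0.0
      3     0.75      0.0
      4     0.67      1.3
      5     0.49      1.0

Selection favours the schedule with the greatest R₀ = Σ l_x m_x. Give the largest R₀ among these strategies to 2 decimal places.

Strategy 1: R₀ = 0.85×0.0 + 0.60×0.5 + 0.47×0.5 + 0.37×1.1 = 0.9420
Strategy 2: R₀ = 0.70×0.0 + 0.56×0.0 + 0.49×1.0 + 0.40×1.1 = 0.9300
Strategy 3: R₀ = 0.86×0.0 + 0.75×0.0 + 0.67×1.3 + 0.49×1.0 = 1.3610
Highest R₀: strategy 3 with 1.3610.

1.36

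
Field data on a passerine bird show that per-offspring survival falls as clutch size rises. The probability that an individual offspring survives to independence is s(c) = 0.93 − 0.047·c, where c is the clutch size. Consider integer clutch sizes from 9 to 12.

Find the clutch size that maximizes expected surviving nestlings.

Expected surviving nestlings = c × s(c):
  c=9: 9 × 0.507 = 4.563
  c=10: 10 × 0.460 = 4.600
  c=11: 11 × 0.413 = 4.543
  c=12: 12 × 0.366 = 4.392
Maximum at c = 10 (4.600 surviving nestlings).

10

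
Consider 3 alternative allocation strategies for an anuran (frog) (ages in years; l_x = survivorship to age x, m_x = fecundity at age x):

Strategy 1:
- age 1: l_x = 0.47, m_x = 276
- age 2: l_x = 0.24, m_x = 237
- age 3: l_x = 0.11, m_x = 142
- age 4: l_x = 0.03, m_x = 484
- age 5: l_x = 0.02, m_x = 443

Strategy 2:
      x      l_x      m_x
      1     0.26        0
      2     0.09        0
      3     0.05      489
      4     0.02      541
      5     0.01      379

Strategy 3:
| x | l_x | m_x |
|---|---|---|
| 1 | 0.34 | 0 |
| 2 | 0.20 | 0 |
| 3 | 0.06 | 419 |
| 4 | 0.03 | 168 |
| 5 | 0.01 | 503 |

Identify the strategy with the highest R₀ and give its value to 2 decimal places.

Strategy 1: R₀ = 0.47×276 + 0.24×237 + 0.11×142 + 0.03×484 + 0.02×443 = 225.6000
Strategy 2: R₀ = 0.26×0 + 0.09×0 + 0.05×489 + 0.02×541 + 0.01×379 = 39.0600
Strategy 3: R₀ = 0.34×0 + 0.20×0 + 0.06×419 + 0.03×168 + 0.01×503 = 35.2100
Highest R₀: strategy 1 with 225.6000.

225.60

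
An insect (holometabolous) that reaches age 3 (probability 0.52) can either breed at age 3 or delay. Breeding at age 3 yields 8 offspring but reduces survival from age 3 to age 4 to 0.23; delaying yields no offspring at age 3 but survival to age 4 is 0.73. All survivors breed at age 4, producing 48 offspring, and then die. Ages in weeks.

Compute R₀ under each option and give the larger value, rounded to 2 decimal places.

18.22

breed at age 3: R₀ = 0.52 × (8 + 0.23 × 48) = 0.52 × 19.0400 = 9.9008
delay to age 4: R₀ = 0.52 × (0.73 × 48) = 0.52 × 35.0400 = 18.2208
Higher: delay to age 4 (18.2208).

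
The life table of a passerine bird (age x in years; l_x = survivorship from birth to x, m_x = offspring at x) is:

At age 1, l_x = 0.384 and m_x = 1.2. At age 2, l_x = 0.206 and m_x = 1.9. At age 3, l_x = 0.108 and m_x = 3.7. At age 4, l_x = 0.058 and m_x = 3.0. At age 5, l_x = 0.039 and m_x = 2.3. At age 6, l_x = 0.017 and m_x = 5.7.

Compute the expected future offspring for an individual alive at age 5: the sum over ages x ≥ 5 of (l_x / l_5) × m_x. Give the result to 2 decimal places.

l_5 = 0.039. Conditional survival from age 5 to x is l_x / l_5.
  x=5: (0.039/0.039) × 2.3 = 2.3000
  x=6: (0.017/0.039) × 5.7 = 2.4846
Sum = 2.3000 + 2.4846 = 4.7846

4.78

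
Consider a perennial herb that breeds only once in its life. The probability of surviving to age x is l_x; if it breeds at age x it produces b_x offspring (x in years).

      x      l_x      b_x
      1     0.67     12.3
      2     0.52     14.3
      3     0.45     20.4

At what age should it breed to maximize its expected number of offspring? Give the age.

3

Expected offspring if breeding at age x = l_x × b_x:
  age 1: 0.67 × 12.3 = 8.241
  age 2: 0.52 × 14.3 = 7.436
  age 3: 0.45 × 20.4 = 9.180
Maximum at age 3 (9.180).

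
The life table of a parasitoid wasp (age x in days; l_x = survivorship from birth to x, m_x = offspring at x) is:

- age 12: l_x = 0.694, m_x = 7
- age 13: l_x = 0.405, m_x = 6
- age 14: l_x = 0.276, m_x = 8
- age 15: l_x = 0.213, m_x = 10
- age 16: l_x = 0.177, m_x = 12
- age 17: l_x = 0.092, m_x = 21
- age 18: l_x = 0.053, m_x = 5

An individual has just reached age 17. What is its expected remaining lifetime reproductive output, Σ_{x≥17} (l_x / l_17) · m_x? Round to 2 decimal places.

23.88

l_17 = 0.092. Conditional survival from age 17 to x is l_x / l_17.
  x=17: (0.092/0.092) × 21 = 21.0000
  x=18: (0.053/0.092) × 5 = 2.8804
Sum = 21.0000 + 2.8804 = 23.8804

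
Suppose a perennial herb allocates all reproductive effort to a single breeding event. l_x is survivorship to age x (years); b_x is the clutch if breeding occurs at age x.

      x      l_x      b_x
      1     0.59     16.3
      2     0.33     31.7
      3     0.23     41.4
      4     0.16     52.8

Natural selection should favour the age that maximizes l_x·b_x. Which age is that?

Expected offspring if breeding at age x = l_x × b_x:
  age 1: 0.59 × 16.3 = 9.617
  age 2: 0.33 × 31.7 = 10.461
  age 3: 0.23 × 41.4 = 9.522
  age 4: 0.16 × 52.8 = 8.448
Maximum at age 2 (10.461).

2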